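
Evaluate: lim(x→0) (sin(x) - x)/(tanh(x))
This is a 0/0 indeterminate form.

Apply L'Hôpital's rule: differentiate numerator and denominator separately.
  f(x) = -x + sin(x)   ⇒   f'(x) = cos(x) - 1
  g(x) = tanh(x)   ⇒   g'(x) = 1 - tanh(x)^2
  lim(x→0) f'(x)/g'(x) = lim(x→0) (cos(x) - 1)/(1 - tanh(x)^2)
  = 0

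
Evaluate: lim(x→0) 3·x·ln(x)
This is a 0·∞ indeterminate form.

Rewrite 0·∞ as a quotient (0/0 or ∞/∞ form), then apply L'Hôpital's rule:
  lim(x→0) 3·x·ln(x) = 0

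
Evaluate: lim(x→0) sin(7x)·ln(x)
This is a 0·∞ indeterminate form.

Rewrite 0·∞ as a quotient (0/0 or ∞/∞ form), then apply L'Hôpital's rule:
  lim(x→0) sin(7x)·ln(x) = 0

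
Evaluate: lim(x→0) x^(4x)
This is an exponential indeterminate form.

For exponential indeterminate forms, take the natural log:
  Let L = lim(x→0) x^(4x)
  Then ln(L) = lim(x→0) [exponent × ln(base)]
  Evaluate using L'Hôpital or standard limits, then exponentiate.
  L = 1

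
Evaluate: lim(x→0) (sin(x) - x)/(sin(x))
This is a 0/0 indeterminate form.

Apply L'Hôpital's rule: differentiate numerator and denominator separately.
  f(x) = -x + sin(x)   ⇒   f'(x) = cos(x) - 1
  g(x) = sin(x)   ⇒   g'(x) = cos(x)
  lim(x→0) f'(x)/g'(x) = lim(x→0) (cos(x) - 1)/(cos(x))
  = 0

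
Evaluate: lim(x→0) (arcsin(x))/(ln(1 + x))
This is a 0/0 indeterminate form.

Apply L'Hôpital's rule: differentiate numerator and denominator separately.
  f(x) = asin(x)   ⇒   f'(x) = 1/sqrt(1 - x^2)
  g(x) = ln(x + 1)   ⇒   g'(x) = 1/(x + 1)
  lim(x→0) f'(x)/g'(x) = lim(x→0) (1/sqrt(1 - x^2))/(1/(x + 1))
  = 1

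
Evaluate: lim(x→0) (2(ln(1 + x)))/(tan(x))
This is a 0/0 indeterminate form.

Apply L'Hôpital's rule: differentiate numerator and denominator separately.
  f(x) = 2·ln(x + 1)   ⇒   f'(x) = 2/(x + 1)
  g(x) = tan(x)   ⇒   g'(x) = tan(x)^2 + 1
  lim(x→0) f'(x)/g'(x) = lim(x→0) (2/(x + 1))/(tan(x)^2 + 1)
  = 2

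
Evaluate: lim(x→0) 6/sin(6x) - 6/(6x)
This is an ∞-∞ indeterminate form.

Combine fractions or rationalize to convert ∞-∞ to 0/0 form:
  lim(x→0) 6/sin(6x) - 6/(6x) = 0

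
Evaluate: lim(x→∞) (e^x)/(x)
This is an ∞/∞ indeterminate form.

Apply L'Hôpital's rule: differentiate numerator and denominator separately.
  f(x) = e^(x)   ⇒   f'(x) = e^(x)
  g(x) = x   ⇒   g'(x) = 1
  lim(x→∞) f'(x)/g'(x) = lim(x→∞) (e^(x))/(1)
  = ∞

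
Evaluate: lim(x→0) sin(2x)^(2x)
This is an exponential indeterminate form.

For exponential indeterminate forms, take the natural log:
  Let L = lim(x→0) sin(2x)^(2x)
  Then ln(L) = lim(x→0) [exponent × ln(base)]
  Evaluate using L'Hôpital or standard limits, then exponentiate.
  L = 1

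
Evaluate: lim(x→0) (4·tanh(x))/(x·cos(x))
This is a 0/0 indeterminate form.

Apply L'Hôpital's rule: differentiate numerator and denominator separately.
  f(x) = 4·tanh(x)   ⇒   f'(x) = 4 - 4·tanh(x)^2
  g(x) = x·cos(x)   ⇒   g'(x) = -x·sin(x) + cos(x)
  lim(x→0) f'(x)/g'(x) = lim(x→0) (4 - 4·tanh(x)^2)/(-x·sin(x) + cos(x))
  = 4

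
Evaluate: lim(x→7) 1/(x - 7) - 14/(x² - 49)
This is an ∞-∞ indeterminate form.

Combine fractions or rationalize to convert ∞-∞ to 0/0 form:
  lim(x→7) 1/(x - 7) - 14/(x² - 49) = 1/14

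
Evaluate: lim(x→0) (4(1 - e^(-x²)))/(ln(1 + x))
This is a 0/0 indeterminate form.

Apply L'Hôpital's rule: differentiate numerator and denominator separately.
  f(x) = 4 - 4·e^(-x^2)   ⇒   f'(x) = 8·x·e^(-x^2)
  g(x) = ln(x + 1)   ⇒   g'(x) = 1/(x + 1)
  lim(x→0) f'(x)/g'(x) = lim(x→0) (8·x·e^(-x^2))/(1/(x + 1))
  = 0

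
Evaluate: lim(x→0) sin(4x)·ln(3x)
This is a 0·∞ indeterminate form.

Rewrite 0·∞ as a quotient (0/0 or ∞/∞ form), then apply L'Hôpital's rule:
  lim(x→0) sin(4x)·ln(3x) = 0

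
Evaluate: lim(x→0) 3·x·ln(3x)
This is a 0·∞ indeterminate form.

Rewrite 0·∞ as a quotient (0/0 or ∞/∞ form), then apply L'Hôpital's rule:
  lim(x→0) 3·x·ln(3x) = 0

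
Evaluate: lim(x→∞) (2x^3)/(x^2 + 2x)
This is an ∞/∞ indeterminate form.

Apply L'Hôpital's rule: differentiate numerator and denominator separately.
  f(x) = 2·x^3   ⇒   f'(x) = 6·x^2
  g(x) = x^2 + 2·x   ⇒   g'(x) = 2·x + 2
  lim(x→∞) f'(x)/g'(x) = lim(x→∞) (6·x^2)/(2·x + 2)
  = ∞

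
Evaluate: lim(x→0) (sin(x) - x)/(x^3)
This is a 0/0 indeterminate form.

Apply L'Hôpital's rule: differentiate numerator and denominator separately.
  f(x) = -x + sin(x)   ⇒   f'(x) = cos(x) - 1
  g(x) = x^3   ⇒   g'(x) = 3·x^2
  lim(x→0) f'(x)/g'(x) = lim(x→0) (cos(x) - 1)/(3·x^2)
  = -1/6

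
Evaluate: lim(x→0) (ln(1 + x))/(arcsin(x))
This is a 0/0 indeterminate form.

Apply L'Hôpital's rule: differentiate numerator and denominator separately.
  f(x) = ln(x + 1)   ⇒   f'(x) = 1/(x + 1)
  g(x) = asin(x)   ⇒   g'(x) = 1/sqrt(1 - x^2)
  lim(x→0) f'(x)/g'(x) = lim(x→0) (1/(x + 1))/(1/sqrt(1 - x^2))
  = 1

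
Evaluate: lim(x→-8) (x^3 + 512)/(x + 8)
This is a standard limit.

Factor or rationalize the expression:
  lim(x→-8) (x^3 + 512)/(x + 8) = 192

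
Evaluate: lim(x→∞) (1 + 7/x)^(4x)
This is an exponential indeterminate form.

For exponential indeterminate forms, take the natural log:
  Let L = lim(x→∞) (1 + 7/x)^(4x)
  Then ln(L) = lim(x→∞) [exponent × ln(base)]
  Evaluate using L'Hôpital or standard limits, then exponentiate.
  L = e^(28)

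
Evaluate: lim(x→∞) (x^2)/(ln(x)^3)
This is an ∞/∞ indeterminate form.

Apply L'Hôpital's rule: differentiate numerator and denominator separately.
  f(x) = x^2   ⇒   f'(x) = 2·x
  g(x) = ln(x)^3   ⇒   g'(x) = 3·ln(x)^2/x
  lim(x→∞) f'(x)/g'(x) = lim(x→∞) (2·x)/(3·ln(x)^2/x)
  = ∞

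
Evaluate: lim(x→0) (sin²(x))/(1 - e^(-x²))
This is a 0/0 indeterminate form.

Apply L'Hôpital's rule: differentiate numerator and denominator separately.
  f(x) = sin(x)^2   ⇒   f'(x) = 2·sin(x)·cos(x)
  g(x) = 1 - e^(-x^2)   ⇒   g'(x) = 2·x·e^(-x^2)
  lim(x→0) f'(x)/g'(x) = lim(x→0) (2·sin(x)·cos(x))/(2·x·e^(-x^2))
  = 1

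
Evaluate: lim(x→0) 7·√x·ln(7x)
This is a 0·∞ indeterminate form.

Rewrite 0·∞ as a quotient (0/0 or ∞/∞ form), then apply L'Hôpital's rule:
  lim(x→0) 7·√x·ln(7x) = 0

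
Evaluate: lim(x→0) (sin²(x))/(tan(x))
This is a 0/0 indeterminate form.

Apply L'Hôpital's rule: differentiate numerator and denominator separately.
  f(x) = sin(x)^2   ⇒   f'(x) = 2·sin(x)·cos(x)
  g(x) = tan(x)   ⇒   g'(x) = tan(x)^2 + 1
  lim(x→0) f'(x)/g'(x) = lim(x→0) (2·sin(x)·cos(x))/(tan(x)^2 + 1)
  = 0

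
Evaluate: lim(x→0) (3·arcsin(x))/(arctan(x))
This is a 0/0 indeterminate form.

Apply L'Hôpital's rule: differentiate numerator and denominator separately.
  f(x) = 3·asin(x)   ⇒   f'(x) = 3/sqrt(1 - x^2)
  g(x) = atan(x)   ⇒   g'(x) = 1/(x^2 + 1)
  lim(x→0) f'(x)/g'(x) = lim(x→0) (3/sqrt(1 - x^2))/(1/(x^2 + 1))
  = 3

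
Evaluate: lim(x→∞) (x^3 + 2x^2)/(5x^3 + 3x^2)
This is an ∞/∞ indeterminate form.

Apply L'Hôpital's rule: differentiate numerator and denominator separately.
  f(x) = x^3 + 2·x^2   ⇒   f'(x) = 3·x^2 + 4·x
  g(x) = 5·x^3 + 3·x^2   ⇒   g'(x) = 15·x^2 + 6·x
  lim(x→∞) f'(x)/g'(x) = lim(x→∞) (3·x^2 + 4·x)/(15·x^2 + 6·x)
  = 1/5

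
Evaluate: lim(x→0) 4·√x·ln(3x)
This is a 0·∞ indeterminate form.

Rewrite 0·∞ as a quotient (0/0 or ∞/∞ form), then apply L'Hôpital's rule:
  lim(x→0) 4·√x·ln(3x) = 0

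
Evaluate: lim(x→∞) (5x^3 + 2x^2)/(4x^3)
This is an ∞/∞ indeterminate form.

Apply L'Hôpital's rule: differentiate numerator and denominator separately.
  f(x) = 5·x^3 + 2·x^2   ⇒   f'(x) = 15·x^2 + 4·x
  g(x) = 4·x^3   ⇒   g'(x) = 12·x^2
  lim(x→∞) f'(x)/g'(x) = lim(x→∞) (15·x^2 + 4·x)/(12·x^2)
  = 5/4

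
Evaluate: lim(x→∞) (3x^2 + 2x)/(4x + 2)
This is an ∞/∞ indeterminate form.

Apply L'Hôpital's rule: differentiate numerator and denominator separately.
  f(x) = 3·x^2 + 2·x   ⇒   f'(x) = 6·x + 2
  g(x) = 4·x + 2   ⇒   g'(x) = 4
  lim(x→∞) f'(x)/g'(x) = lim(x→∞) (6·x + 2)/(4)
  = ∞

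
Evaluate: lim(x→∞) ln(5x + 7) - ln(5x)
This is an ∞-∞ indeterminate form.

Combine fractions or rationalize to convert ∞-∞ to 0/0 form:
  lim(x→∞) ln(5x + 7) - ln(5x) = 0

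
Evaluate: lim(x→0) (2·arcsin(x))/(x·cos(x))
This is a 0/0 indeterminate form.

Apply L'Hôpital's rule: differentiate numerator and denominator separately.
  f(x) = 2·asin(x)   ⇒   f'(x) = 2/sqrt(1 - x^2)
  g(x) = x·cos(x)   ⇒   g'(x) = -x·sin(x) + cos(x)
  lim(x→0) f'(x)/g'(x) = lim(x→0) (2/sqrt(1 - x^2))/(-x·sin(x) + cos(x))
  = 2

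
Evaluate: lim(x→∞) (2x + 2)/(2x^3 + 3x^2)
This is an ∞/∞ indeterminate form.

Apply L'Hôpital's rule: differentiate numerator and denominator separately.
  f(x) = 2·x + 2   ⇒   f'(x) = 2
  g(x) = 2·x^3 + 3·x^2   ⇒   g'(x) = 6·x^2 + 6·x
  lim(x→∞) f'(x)/g'(x) = lim(x→∞) (2)/(6·x^2 + 6·x)
  = 0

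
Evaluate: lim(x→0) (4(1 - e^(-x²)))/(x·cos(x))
This is a 0/0 indeterminate form.

Apply L'Hôpital's rule: differentiate numerator and denominator separately.
  f(x) = 4 - 4·e^(-x^2)   ⇒   f'(x) = 8·x·e^(-x^2)
  g(x) = x·cos(x)   ⇒   g'(x) = -x·sin(x) + cos(x)
  lim(x→0) f'(x)/g'(x) = lim(x→0) (8·x·e^(-x^2))/(-x·sin(x) + cos(x))
  = 0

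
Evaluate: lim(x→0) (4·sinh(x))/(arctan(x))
This is a 0/0 indeterminate form.

Apply L'Hôpital's rule: differentiate numerator and denominator separately.
  f(x) = 4·sinh(x)   ⇒   f'(x) = 4·cosh(x)
  g(x) = atan(x)   ⇒   g'(x) = 1/(x^2 + 1)
  lim(x→0) f'(x)/g'(x) = lim(x→0) (4·cosh(x))/(1/(x^2 + 1))
  = 4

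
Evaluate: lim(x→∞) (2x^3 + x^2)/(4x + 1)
This is an ∞/∞ indeterminate form.

Apply L'Hôpital's rule: differentiate numerator and denominator separately.
  f(x) = 2·x^3 + x^2   ⇒   f'(x) = 6·x^2 + 2·x
  g(x) = 4·x + 1   ⇒   g'(x) = 4
  lim(x→∞) f'(x)/g'(x) = lim(x→∞) (6·x^2 + 2·x)/(4)
  = ∞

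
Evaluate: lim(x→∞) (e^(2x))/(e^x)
This is an ∞/∞ indeterminate form.

Apply L'Hôpital's rule: differentiate numerator and denominator separately.
  f(x) = e^(2·x)   ⇒   f'(x) = 2·e^(2·x)
  g(x) = e^(x)   ⇒   g'(x) = e^(x)
  lim(x→∞) f'(x)/g'(x) = lim(x→∞) (2·e^(2·x))/(e^(x))
  = ∞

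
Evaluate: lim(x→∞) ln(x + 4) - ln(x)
This is an ∞-∞ indeterminate form.

Combine fractions or rationalize to convert ∞-∞ to 0/0 form:
  lim(x→∞) ln(x + 4) - ln(x) = 0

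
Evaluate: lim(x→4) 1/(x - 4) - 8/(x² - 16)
This is an ∞-∞ indeterminate form.

Combine fractions or rationalize to convert ∞-∞ to 0/0 form:
  lim(x→4) 1/(x - 4) - 8/(x² - 16) = 1/8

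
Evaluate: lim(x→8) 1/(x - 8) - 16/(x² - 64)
This is an ∞-∞ indeterminate form.

Combine fractions or rationalize to convert ∞-∞ to 0/0 form:
  lim(x→8) 1/(x - 8) - 16/(x² - 64) = 1/16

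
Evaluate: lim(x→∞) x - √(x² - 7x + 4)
This is an ∞-∞ indeterminate form.

Combine fractions or rationalize to convert ∞-∞ to 0/0 form:
  lim(x→∞) x - √(x² - 7x + 4) = 7/2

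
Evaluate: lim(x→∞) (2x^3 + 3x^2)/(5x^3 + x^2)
This is an ∞/∞ indeterminate form.

Apply L'Hôpital's rule: differentiate numerator and denominator separately.
  f(x) = 2·x^3 + 3·x^2   ⇒   f'(x) = 6·x^2 + 6·x
  g(x) = 5·x^3 + x^2   ⇒   g'(x) = 15·x^2 + 2·x
  lim(x→∞) f'(x)/g'(x) = lim(x→∞) (6·x^2 + 6·x)/(15·x^2 + 2·x)
  = 2/5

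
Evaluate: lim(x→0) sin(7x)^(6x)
This is an exponential indeterminate form.

For exponential indeterminate forms, take the natural log:
  Let L = lim(x→0) sin(7x)^(6x)
  Then ln(L) = lim(x→0) [exponent × ln(base)]
  Evaluate using L'Hôpital or standard limits, then exponentiate.
  L = 1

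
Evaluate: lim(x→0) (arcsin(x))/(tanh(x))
This is a 0/0 indeterminate form.

Apply L'Hôpital's rule: differentiate numerator and denominator separately.
  f(x) = asin(x)   ⇒   f'(x) = 1/sqrt(1 - x^2)
  g(x) = tanh(x)   ⇒   g'(x) = 1 - tanh(x)^2
  lim(x→0) f'(x)/g'(x) = lim(x→0) (1/sqrt(1 - x^2))/(1 - tanh(x)^2)
  = 1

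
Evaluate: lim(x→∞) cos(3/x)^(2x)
This is an exponential indeterminate form.

For exponential indeterminate forms, take the natural log:
  Let L = lim(x→∞) cos(3/x)^(2x)
  Then ln(L) = lim(x→∞) [exponent × ln(base)]
  Evaluate using L'Hôpital or standard limits, then exponentiate.
  L = 1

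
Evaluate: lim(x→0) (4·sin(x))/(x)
This is a 0/0 indeterminate form.

Apply L'Hôpital's rule: differentiate numerator and denominator separately.
  f(x) = 4·sin(x)   ⇒   f'(x) = 4·cos(x)
  g(x) = x   ⇒   g'(x) = 1
  lim(x→0) f'(x)/g'(x) = lim(x→0) (4·cos(x))/(1)
  = 4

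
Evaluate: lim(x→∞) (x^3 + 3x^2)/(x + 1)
This is an ∞/∞ indeterminate form.

Apply L'Hôpital's rule: differentiate numerator and denominator separately.
  f(x) = x^3 + 3·x^2   ⇒   f'(x) = 3·x^2 + 6·x
  g(x) = x + 1   ⇒   g'(x) = 1
  lim(x→∞) f'(x)/g'(x) = lim(x→∞) (3·x^2 + 6·x)/(1)
  = ∞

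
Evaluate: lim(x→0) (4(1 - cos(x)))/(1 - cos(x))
This is a 0/0 indeterminate form.

Apply L'Hôpital's rule: differentiate numerator and denominator separately.
  f(x) = 4 - 4·cos(x)   ⇒   f'(x) = 4·sin(x)
  g(x) = 1 - cos(x)   ⇒   g'(x) = sin(x)
  lim(x→0) f'(x)/g'(x) = lim(x→0) (4·sin(x))/(sin(x))
  = 4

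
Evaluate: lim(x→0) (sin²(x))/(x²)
This is a 0/0 indeterminate form.

Apply L'Hôpital's rule: differentiate numerator and denominator separately.
  f(x) = sin(x)^2   ⇒   f'(x) = 2·sin(x)·cos(x)
  g(x) = x^2   ⇒   g'(x) = 2·x
  lim(x→0) f'(x)/g'(x) = lim(x→0) (2·sin(x)·cos(x))/(2·x)
  = 1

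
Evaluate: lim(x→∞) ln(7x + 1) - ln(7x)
This is an ∞-∞ indeterminate form.

Combine fractions or rationalize to convert ∞-∞ to 0/0 form:
  lim(x→∞) ln(7x + 1) - ln(7x) = 0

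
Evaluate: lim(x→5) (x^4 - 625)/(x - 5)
This is a standard limit.

Factor or rationalize the expression:
  lim(x→5) (x^4 - 625)/(x - 5) = 500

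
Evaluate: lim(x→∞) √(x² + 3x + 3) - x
This is an ∞-∞ indeterminate form.

Combine fractions or rationalize to convert ∞-∞ to 0/0 form:
  lim(x→∞) √(x² + 3x + 3) - x = 3/2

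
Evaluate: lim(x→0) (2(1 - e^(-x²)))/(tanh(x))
This is a 0/0 indeterminate form.

Apply L'Hôpital's rule: differentiate numerator and denominator separately.
  f(x) = 2 - 2·e^(-x^2)   ⇒   f'(x) = 4·x·e^(-x^2)
  g(x) = tanh(x)   ⇒   g'(x) = 1 - tanh(x)^2
  lim(x→0) f'(x)/g'(x) = lim(x→0) (4·x·e^(-x^2))/(1 - tanh(x)^2)
  = 0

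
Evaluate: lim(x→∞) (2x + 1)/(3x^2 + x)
This is an ∞/∞ indeterminate form.

Apply L'Hôpital's rule: differentiate numerator and denominator separately.
  f(x) = 2·x + 1   ⇒   f'(x) = 2
  g(x) = 3·x^2 + x   ⇒   g'(x) = 6·x + 1
  lim(x→∞) f'(x)/g'(x) = lim(x→∞) (2)/(6·x + 1)
  = 0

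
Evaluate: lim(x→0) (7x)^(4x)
This is an exponential indeterminate form.

For exponential indeterminate forms, take the natural log:
  Let L = lim(x→0) (7x)^(4x)
  Then ln(L) = lim(x→0) [exponent × ln(base)]
  Evaluate using L'Hôpital or standard limits, then exponentiate.
  L = 1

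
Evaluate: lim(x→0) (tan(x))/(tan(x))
This is a 0/0 indeterminate form.

Apply L'Hôpital's rule: differentiate numerator and denominator separately.
  f(x) = tan(x)   ⇒   f'(x) = tan(x)^2 + 1
  g(x) = tan(x)   ⇒   g'(x) = tan(x)^2 + 1
  lim(x→0) f'(x)/g'(x) = lim(x→0) (tan(x)^2 + 1)/(tan(x)^2 + 1)
  = 1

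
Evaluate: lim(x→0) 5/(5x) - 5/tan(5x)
This is an ∞-∞ indeterminate form.

Combine fractions or rationalize to convert ∞-∞ to 0/0 form:
  lim(x→0) 5/(5x) - 5/tan(5x) = 0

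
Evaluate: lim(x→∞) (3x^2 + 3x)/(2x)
This is an ∞/∞ indeterminate form.

Apply L'Hôpital's rule: differentiate numerator and denominator separately.
  f(x) = 3·x^2 + 3·x   ⇒   f'(x) = 6·x + 3
  g(x) = 2·x   ⇒   g'(x) = 2
  lim(x→∞) f'(x)/g'(x) = lim(x→∞) (6·x + 3)/(2)
  = ∞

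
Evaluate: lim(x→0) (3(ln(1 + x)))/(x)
This is a 0/0 indeterminate form.

Apply L'Hôpital's rule: differentiate numerator and denominator separately.
  f(x) = 3·ln(x + 1)   ⇒   f'(x) = 3/(x + 1)
  g(x) = x   ⇒   g'(x) = 1
  lim(x→0) f'(x)/g'(x) = lim(x→0) (3/(x + 1))/(1)
  = 3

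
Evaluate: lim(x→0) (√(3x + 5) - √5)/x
This is a standard limit.

Factor or rationalize the expression:
  lim(x→0) (√(3x + 5) - √5)/x = 3·sqrt(5)/10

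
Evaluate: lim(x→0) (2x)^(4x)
This is an exponential indeterminate form.

For exponential indeterminate forms, take the natural log:
  Let L = lim(x→0) (2x)^(4x)
  Then ln(L) = lim(x→0) [exponent × ln(base)]
  Evaluate using L'Hôpital or standard limits, then exponentiate.
  L = 1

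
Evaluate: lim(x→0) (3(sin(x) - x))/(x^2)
This is a 0/0 indeterminate form.

Apply L'Hôpital's rule: differentiate numerator and denominator separately.
  f(x) = -3·x + 3·sin(x)   ⇒   f'(x) = 3·cos(x) - 3
  g(x) = x^2   ⇒   g'(x) = 2·x
  lim(x→0) f'(x)/g'(x) = lim(x→0) (3·cos(x) - 3)/(2·x)
  = 0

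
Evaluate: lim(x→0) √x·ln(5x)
This is a 0·∞ indeterminate form.

Rewrite 0·∞ as a quotient (0/0 or ∞/∞ form), then apply L'Hôpital's rule:
  lim(x→0) √x·ln(5x) = 0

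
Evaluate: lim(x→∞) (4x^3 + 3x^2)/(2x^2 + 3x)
This is an ∞/∞ indeterminate form.

Apply L'Hôpital's rule: differentiate numerator and denominator separately.
  f(x) = 4·x^3 + 3·x^2   ⇒   f'(x) = 12·x^2 + 6·x
  g(x) = 2·x^2 + 3·x   ⇒   g'(x) = 4·x + 3
  lim(x→∞) f'(x)/g'(x) = lim(x→∞) (12·x^2 + 6·x)/(4·x + 3)
  = ∞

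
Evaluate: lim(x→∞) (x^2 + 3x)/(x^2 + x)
This is an ∞/∞ indeterminate form.

Apply L'Hôpital's rule: differentiate numerator and denominator separately.
  f(x) = x^2 + 3·x   ⇒   f'(x) = 2·x + 3
  g(x) = x^2 + x   ⇒   g'(x) = 2·x + 1
  lim(x→∞) f'(x)/g'(x) = lim(x→∞) (2·x + 3)/(2·x + 1)
  = 1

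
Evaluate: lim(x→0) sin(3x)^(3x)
This is an exponential indeterminate form.

For exponential indeterminate forms, take the natural log:
  Let L = lim(x→0) sin(3x)^(3x)
  Then ln(L) = lim(x→0) [exponent × ln(base)]
  Evaluate using L'Hôpital or standard limits, then exponentiate.
  L = 1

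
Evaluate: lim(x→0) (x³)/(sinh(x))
This is a 0/0 indeterminate form.

Apply L'Hôpital's rule: differentiate numerator and denominator separately.
  f(x) = x^3   ⇒   f'(x) = 3·x^2
  g(x) = sinh(x)   ⇒   g'(x) = cosh(x)
  lim(x→0) f'(x)/g'(x) = lim(x→0) (3·x^2)/(cosh(x))
  = 0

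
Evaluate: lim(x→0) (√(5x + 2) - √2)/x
This is a standard limit.

Factor or rationalize the expression:
  lim(x→0) (√(5x + 2) - √2)/x = 5·sqrt(2)/4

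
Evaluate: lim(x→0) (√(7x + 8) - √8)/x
This is a standard limit.

Factor or rationalize the expression:
  lim(x→0) (√(7x + 8) - √8)/x = 7·sqrt(2)/8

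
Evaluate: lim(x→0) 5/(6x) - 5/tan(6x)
This is an ∞-∞ indeterminate form.

Combine fractions or rationalize to convert ∞-∞ to 0/0 form:
  lim(x→0) 5/(6x) - 5/tan(6x) = 0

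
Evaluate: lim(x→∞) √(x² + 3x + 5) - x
This is an ∞-∞ indeterminate form.

Combine fractions or rationalize to convert ∞-∞ to 0/0 form:
  lim(x→∞) √(x² + 3x + 5) - x = 3/2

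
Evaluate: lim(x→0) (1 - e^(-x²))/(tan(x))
This is a 0/0 indeterminate form.

Apply L'Hôpital's rule: differentiate numerator and denominator separately.
  f(x) = 1 - e^(-x^2)   ⇒   f'(x) = 2·x·e^(-x^2)
  g(x) = tan(x)   ⇒   g'(x) = tan(x)^2 + 1
  lim(x→0) f'(x)/g'(x) = lim(x→0) (2·x·e^(-x^2))/(tan(x)^2 + 1)
  = 0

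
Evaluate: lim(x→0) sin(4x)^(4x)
This is an exponential indeterminate form.

For exponential indeterminate forms, take the natural log:
  Let L = lim(x→0) sin(4x)^(4x)
  Then ln(L) = lim(x→0) [exponent × ln(base)]
  Evaluate using L'Hôpital or standard limits, then exponentiate.
  L = 1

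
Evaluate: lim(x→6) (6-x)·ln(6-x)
This is a 0·∞ indeterminate form.

Rewrite 0·∞ as a quotient (0/0 or ∞/∞ form), then apply L'Hôpital's rule:
  lim(x→6) (6-x)·ln(6-x) = 0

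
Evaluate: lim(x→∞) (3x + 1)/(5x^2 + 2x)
This is an ∞/∞ indeterminate form.

Apply L'Hôpital's rule: differentiate numerator and denominator separately.
  f(x) = 3·x + 1   ⇒   f'(x) = 3
  g(x) = 5·x^2 + 2·x   ⇒   g'(x) = 10·x + 2
  lim(x→∞) f'(x)/g'(x) = lim(x→∞) (3)/(10·x + 2)
  = 0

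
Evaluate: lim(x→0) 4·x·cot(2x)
This is a 0·∞ indeterminate form.

Rewrite 0·∞ as a quotient (0/0 or ∞/∞ form), then apply L'Hôpital's rule:
  lim(x→0) 4·x·cot(2x) = 2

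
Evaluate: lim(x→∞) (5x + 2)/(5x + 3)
This is an ∞/∞ indeterminate form.

Apply L'Hôpital's rule: differentiate numerator and denominator separately.
  f(x) = 5·x + 2   ⇒   f'(x) = 5
  g(x) = 5·x + 3   ⇒   g'(x) = 5
  lim(x→∞) f'(x)/g'(x) = lim(x→∞) (5)/(5)
  = 1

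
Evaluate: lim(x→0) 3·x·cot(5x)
This is a 0·∞ indeterminate form.

Rewrite 0·∞ as a quotient (0/0 or ∞/∞ form), then apply L'Hôpital's rule:
  lim(x→0) 3·x·cot(5x) = 3/5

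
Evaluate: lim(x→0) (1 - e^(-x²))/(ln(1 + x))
This is a 0/0 indeterminate form.

Apply L'Hôpital's rule: differentiate numerator and denominator separately.
  f(x) = 1 - e^(-x^2)   ⇒   f'(x) = 2·x·e^(-x^2)
  g(x) = ln(x + 1)   ⇒   g'(x) = 1/(x + 1)
  lim(x→0) f'(x)/g'(x) = lim(x→0) (2·x·e^(-x^2))/(1/(x + 1))
  = 0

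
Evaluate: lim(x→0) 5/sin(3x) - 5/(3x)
This is an ∞-∞ indeterminate form.

Combine fractions or rationalize to convert ∞-∞ to 0/0 form:
  lim(x→0) 5/sin(3x) - 5/(3x) = 0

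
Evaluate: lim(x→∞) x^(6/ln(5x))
This is an exponential indeterminate form.

For exponential indeterminate forms, take the natural log:
  Let L = lim(x→∞) x^(6/ln(5x))
  Then ln(L) = lim(x→∞) [exponent × ln(base)]
  Evaluate using L'Hôpital or standard limits, then exponentiate.
  L = e^(6)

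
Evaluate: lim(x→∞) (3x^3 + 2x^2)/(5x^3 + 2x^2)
This is an ∞/∞ indeterminate form.

Apply L'Hôpital's rule: differentiate numerator and denominator separately.
  f(x) = 3·x^3 + 2·x^2   ⇒   f'(x) = 9·x^2 + 4·x
  g(x) = 5·x^3 + 2·x^2   ⇒   g'(x) = 15·x^2 + 4·x
  lim(x→∞) f'(x)/g'(x) = lim(x→∞) (9·x^2 + 4·x)/(15·x^2 + 4·x)
  = 3/5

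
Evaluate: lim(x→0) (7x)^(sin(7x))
This is an exponential indeterminate form.

For exponential indeterminate forms, take the natural log:
  Let L = lim(x→0) (7x)^(sin(7x))
  Then ln(L) = lim(x→0) [exponent × ln(base)]
  Evaluate using L'Hôpital or standard limits, then exponentiate.
  L = 1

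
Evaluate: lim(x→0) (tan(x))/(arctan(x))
This is a 0/0 indeterminate form.

Apply L'Hôpital's rule: differentiate numerator and denominator separately.
  f(x) = tan(x)   ⇒   f'(x) = tan(x)^2 + 1
  g(x) = atan(x)   ⇒   g'(x) = 1/(x^2 + 1)
  lim(x→0) f'(x)/g'(x) = lim(x→0) (tan(x)^2 + 1)/(1/(x^2 + 1))
  = 1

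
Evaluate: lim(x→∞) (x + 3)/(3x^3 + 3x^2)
This is an ∞/∞ indeterminate form.

Apply L'Hôpital's rule: differentiate numerator and denominator separately.
  f(x) = x + 3   ⇒   f'(x) = 1
  g(x) = 3·x^3 + 3·x^2   ⇒   g'(x) = 9·x^2 + 6·x
  lim(x→∞) f'(x)/g'(x) = lim(x→∞) (1)/(9·x^2 + 6·x)
  = 0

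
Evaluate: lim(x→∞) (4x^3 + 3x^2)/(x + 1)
This is an ∞/∞ indeterminate form.

Apply L'Hôpital's rule: differentiate numerator and denominator separately.
  f(x) = 4·x^3 + 3·x^2   ⇒   f'(x) = 12·x^2 + 6·x
  g(x) = x + 1   ⇒   g'(x) = 1
  lim(x→∞) f'(x)/g'(x) = lim(x→∞) (12·x^2 + 6·x)/(1)
  = ∞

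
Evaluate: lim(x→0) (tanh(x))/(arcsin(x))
This is a 0/0 indeterminate form.

Apply L'Hôpital's rule: differentiate numerator and denominator separately.
  f(x) = tanh(x)   ⇒   f'(x) = 1 - tanh(x)^2
  g(x) = asin(x)   ⇒   g'(x) = 1/sqrt(1 - x^2)
  lim(x→0) f'(x)/g'(x) = lim(x→0) (1 - tanh(x)^2)/(1/sqrt(1 - x^2))
  = 1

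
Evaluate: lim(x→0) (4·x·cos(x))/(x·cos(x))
This is a 0/0 indeterminate form.

Apply L'Hôpital's rule: differentiate numerator and denominator separately.
  f(x) = 4·x·cos(x)   ⇒   f'(x) = -4·x·sin(x) + 4·cos(x)
  g(x) = x·cos(x)   ⇒   g'(x) = -x·sin(x) + cos(x)
  lim(x→0) f'(x)/g'(x) = lim(x→0) (-4·x·sin(x) + 4·cos(x))/(-x·sin(x) + cos(x))
  = 4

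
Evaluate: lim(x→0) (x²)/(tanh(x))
This is a 0/0 indeterminate form.

Apply L'Hôpital's rule: differentiate numerator and denominator separately.
  f(x) = x^2   ⇒   f'(x) = 2·x
  g(x) = tanh(x)   ⇒   g'(x) = 1 - tanh(x)^2
  lim(x→0) f'(x)/g'(x) = lim(x→0) (2·x)/(1 - tanh(x)^2)
  = 0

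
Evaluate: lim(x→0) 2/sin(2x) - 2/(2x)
This is an ∞-∞ indeterminate form.

Combine fractions or rationalize to convert ∞-∞ to 0/0 form:
  lim(x→0) 2/sin(2x) - 2/(2x) = 0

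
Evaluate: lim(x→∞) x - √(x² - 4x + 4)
This is an ∞-∞ indeterminate form.

Combine fractions or rationalize to convert ∞-∞ to 0/0 form:
  lim(x→∞) x - √(x² - 4x + 4) = 2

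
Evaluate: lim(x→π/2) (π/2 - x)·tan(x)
This is a 0·∞ indeterminate form.

Rewrite 0·∞ as a quotient (0/0 or ∞/∞ form), then apply L'Hôpital's rule:
  lim(x→π/2) (π/2 - x)·tan(x) = 1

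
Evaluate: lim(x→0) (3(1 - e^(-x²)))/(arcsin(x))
This is a 0/0 indeterminate form.

Apply L'Hôpital's rule: differentiate numerator and denominator separately.
  f(x) = 3 - 3·e^(-x^2)   ⇒   f'(x) = 6·x·e^(-x^2)
  g(x) = asin(x)   ⇒   g'(x) = 1/sqrt(1 - x^2)
  lim(x→0) f'(x)/g'(x) = lim(x→0) (6·x·e^(-x^2))/(1/sqrt(1 - x^2))
  = 0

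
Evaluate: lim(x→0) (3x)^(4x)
This is an exponential indeterminate form.

For exponential indeterminate forms, take the natural log:
  Let L = lim(x→0) (3x)^(4x)
  Then ln(L) = lim(x→0) [exponent × ln(base)]
  Evaluate using L'Hôpital or standard limits, then exponentiate.
  L = 1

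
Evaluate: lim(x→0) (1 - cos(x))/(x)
This is a 0/0 indeterminate form.

Apply L'Hôpital's rule: differentiate numerator and denominator separately.
  f(x) = 1 - cos(x)   ⇒   f'(x) = sin(x)
  g(x) = x   ⇒   g'(x) = 1
  lim(x→0) f'(x)/g'(x) = lim(x→0) (sin(x))/(1)
  = 0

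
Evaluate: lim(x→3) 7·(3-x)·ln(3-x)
This is a 0·∞ indeterminate form.

Rewrite 0·∞ as a quotient (0/0 or ∞/∞ form), then apply L'Hôpital's rule:
  lim(x→3) 7·(3-x)·ln(3-x) = 0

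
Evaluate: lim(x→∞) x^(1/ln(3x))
This is an exponential indeterminate form.

For exponential indeterminate forms, take the natural log:
  Let L = lim(x→∞) x^(1/ln(3x))
  Then ln(L) = lim(x→∞) [exponent × ln(base)]
  Evaluate using L'Hôpital or standard limits, then exponentiate.
  L = e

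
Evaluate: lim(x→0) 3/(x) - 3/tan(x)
This is an ∞-∞ indeterminate form.

Combine fractions or rationalize to convert ∞-∞ to 0/0 form:
  lim(x→0) 3/(x) - 3/tan(x) = 0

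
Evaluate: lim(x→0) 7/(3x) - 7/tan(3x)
This is an ∞-∞ indeterminate form.

Combine fractions or rationalize to convert ∞-∞ to 0/0 form:
  lim(x→0) 7/(3x) - 7/tan(3x) = 0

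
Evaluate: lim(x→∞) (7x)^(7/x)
This is an exponential indeterminate form.

For exponential indeterminate forms, take the natural log:
  Let L = lim(x→∞) (7x)^(7/x)
  Then ln(L) = lim(x→∞) [exponent × ln(base)]
  Evaluate using L'Hôpital or standard limits, then exponentiate.
  L = 1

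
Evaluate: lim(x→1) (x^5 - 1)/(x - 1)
This is a standard limit.

Factor or rationalize the expression:
  lim(x→1) (x^5 - 1)/(x - 1) = 5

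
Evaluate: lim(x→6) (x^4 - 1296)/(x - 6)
This is a standard limit.

Factor or rationalize the expression:
  lim(x→6) (x^4 - 1296)/(x - 6) = 864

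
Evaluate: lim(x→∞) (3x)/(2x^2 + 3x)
This is an ∞/∞ indeterminate form.

Apply L'Hôpital's rule: differentiate numerator and denominator separately.
  f(x) = 3·x   ⇒   f'(x) = 3
  g(x) = 2·x^2 + 3·x   ⇒   g'(x) = 4·x + 3
  lim(x→∞) f'(x)/g'(x) = lim(x→∞) (3)/(4·x + 3)
  = 0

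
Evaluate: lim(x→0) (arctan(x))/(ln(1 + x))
This is a 0/0 indeterminate form.

Apply L'Hôpital's rule: differentiate numerator and denominator separately.
  f(x) = atan(x)   ⇒   f'(x) = 1/(x^2 + 1)
  g(x) = ln(x + 1)   ⇒   g'(x) = 1/(x + 1)
  lim(x→0) f'(x)/g'(x) = lim(x→0) (1/(x^2 + 1))/(1/(x + 1))
  = 1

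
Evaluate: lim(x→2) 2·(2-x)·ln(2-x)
This is a 0·∞ indeterminate form.

Rewrite 0·∞ as a quotient (0/0 or ∞/∞ form), then apply L'Hôpital's rule:
  lim(x→2) 2·(2-x)·ln(2-x) = 0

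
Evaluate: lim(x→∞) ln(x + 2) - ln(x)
This is an ∞-∞ indeterminate form.

Combine fractions or rationalize to convert ∞-∞ to 0/0 form:
  lim(x→∞) ln(x + 2) - ln(x) = 0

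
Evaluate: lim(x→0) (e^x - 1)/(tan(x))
This is a 0/0 indeterminate form.

Apply L'Hôpital's rule: differentiate numerator and denominator separately.
  f(x) = e^(x) - 1   ⇒   f'(x) = e^(x)
  g(x) = tan(x)   ⇒   g'(x) = tan(x)^2 + 1
  lim(x→0) f'(x)/g'(x) = lim(x→0) (e^(x))/(tan(x)^2 + 1)
  = 1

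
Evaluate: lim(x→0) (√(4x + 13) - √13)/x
This is a standard limit.

Factor or rationalize the expression:
  lim(x→0) (√(4x + 13) - √13)/x = 2·sqrt(13)/13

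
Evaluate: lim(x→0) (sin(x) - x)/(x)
This is a 0/0 indeterminate form.

Apply L'Hôpital's rule: differentiate numerator and denominator separately.
  f(x) = -x + sin(x)   ⇒   f'(x) = cos(x) - 1
  g(x) = x   ⇒   g'(x) = 1
  lim(x→0) f'(x)/g'(x) = lim(x→0) (cos(x) - 1)/(1)
  = 0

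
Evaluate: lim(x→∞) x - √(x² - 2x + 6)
This is an ∞-∞ indeterminate form.

Combine fractions or rationalize to convert ∞-∞ to 0/0 form:
  lim(x→∞) x - √(x² - 2x + 6) = 1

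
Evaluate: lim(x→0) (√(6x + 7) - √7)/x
This is a standard limit.

Factor or rationalize the expression:
  lim(x→0) (√(6x + 7) - √7)/x = 3·sqrt(7)/7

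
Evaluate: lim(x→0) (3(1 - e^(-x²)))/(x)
This is a 0/0 indeterminate form.

Apply L'Hôpital's rule: differentiate numerator and denominator separately.
  f(x) = 3 - 3·e^(-x^2)   ⇒   f'(x) = 6·x·e^(-x^2)
  g(x) = x   ⇒   g'(x) = 1
  lim(x→0) f'(x)/g'(x) = lim(x→0) (6·x·e^(-x^2))/(1)
  = 0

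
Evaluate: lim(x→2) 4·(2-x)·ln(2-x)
This is a 0·∞ indeterminate form.

Rewrite 0·∞ as a quotient (0/0 or ∞/∞ form), then apply L'Hôpital's rule:
  lim(x→2) 4·(2-x)·ln(2-x) = 0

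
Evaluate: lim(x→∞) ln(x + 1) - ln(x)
This is an ∞-∞ indeterminate form.

Combine fractions or rationalize to convert ∞-∞ to 0/0 form:
  lim(x→∞) ln(x + 1) - ln(x) = 0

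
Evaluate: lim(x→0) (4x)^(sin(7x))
This is an exponential indeterminate form.

For exponential indeterminate forms, take the natural log:
  Let L = lim(x→0) (4x)^(sin(7x))
  Then ln(L) = lim(x→0) [exponent × ln(base)]
  Evaluate using L'Hôpital or standard limits, then exponentiate.
  L = 1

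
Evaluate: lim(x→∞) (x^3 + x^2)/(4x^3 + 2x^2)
This is an ∞/∞ indeterminate form.

Apply L'Hôpital's rule: differentiate numerator and denominator separately.
  f(x) = x^3 + x^2   ⇒   f'(x) = 3·x^2 + 2·x
  g(x) = 4·x^3 + 2·x^2   ⇒   g'(x) = 12·x^2 + 4·x
  lim(x→∞) f'(x)/g'(x) = lim(x→∞) (3·x^2 + 2·x)/(12·x^2 + 4·x)
  = 1/4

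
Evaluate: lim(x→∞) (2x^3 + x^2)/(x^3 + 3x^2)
This is an ∞/∞ indeterminate form.

Apply L'Hôpital's rule: differentiate numerator and denominator separately.
  f(x) = 2·x^3 + x^2   ⇒   f'(x) = 6·x^2 + 2·x
  g(x) = x^3 + 3·x^2   ⇒   g'(x) = 3·x^2 + 6·x
  lim(x→∞) f'(x)/g'(x) = lim(x→∞) (6·x^2 + 2·x)/(3·x^2 + 6·x)
  = 2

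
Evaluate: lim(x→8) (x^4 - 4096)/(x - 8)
This is a standard limit.

Factor or rationalize the expression:
  lim(x→8) (x^4 - 4096)/(x - 8) = 2048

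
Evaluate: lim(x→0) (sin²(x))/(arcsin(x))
This is a 0/0 indeterminate form.

Apply L'Hôpital's rule: differentiate numerator and denominator separately.
  f(x) = sin(x)^2   ⇒   f'(x) = 2·sin(x)·cos(x)
  g(x) = asin(x)   ⇒   g'(x) = 1/sqrt(1 - x^2)
  lim(x→0) f'(x)/g'(x) = lim(x→0) (2·sin(x)·cos(x))/(1/sqrt(1 - x^2))
  = 0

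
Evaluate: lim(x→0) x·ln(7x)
This is a 0·∞ indeterminate form.

Rewrite 0·∞ as a quotient (0/0 or ∞/∞ form), then apply L'Hôpital's rule:
  lim(x→0) x·ln(7x) = 0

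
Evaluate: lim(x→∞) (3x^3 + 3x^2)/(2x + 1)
This is an ∞/∞ indeterminate form.

Apply L'Hôpital's rule: differentiate numerator and denominator separately.
  f(x) = 3·x^3 + 3·x^2   ⇒   f'(x) = 9·x^2 + 6·x
  g(x) = 2·x + 1   ⇒   g'(x) = 2
  lim(x→∞) f'(x)/g'(x) = lim(x→∞) (9·x^2 + 6·x)/(2)
  = ∞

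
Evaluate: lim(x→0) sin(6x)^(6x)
This is an exponential indeterminate form.

For exponential indeterminate forms, take the natural log:
  Let L = lim(x→0) sin(6x)^(6x)
  Then ln(L) = lim(x→0) [exponent × ln(base)]
  Evaluate using L'Hôpital or standard limits, then exponentiate.
  L = 1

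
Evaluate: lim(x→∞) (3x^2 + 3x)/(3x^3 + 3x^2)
This is an ∞/∞ indeterminate form.

Apply L'Hôpital's rule: differentiate numerator and denominator separately.
  f(x) = 3·x^2 + 3·x   ⇒   f'(x) = 6·x + 3
  g(x) = 3·x^3 + 3·x^2   ⇒   g'(x) = 9·x^2 + 6·x
  lim(x→∞) f'(x)/g'(x) = lim(x→∞) (6·x + 3)/(9·x^2 + 6·x)
  = 0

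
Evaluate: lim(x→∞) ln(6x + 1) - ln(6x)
This is an ∞-∞ indeterminate form.

Combine fractions or rationalize to convert ∞-∞ to 0/0 form:
  lim(x→∞) ln(6x + 1) - ln(6x) = 0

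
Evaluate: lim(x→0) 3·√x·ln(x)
This is a 0·∞ indeterminate form.

Rewrite 0·∞ as a quotient (0/0 or ∞/∞ form), then apply L'Hôpital's rule:
  lim(x→0) 3·√x·ln(x) = 0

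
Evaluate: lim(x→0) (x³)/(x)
This is a 0/0 indeterminate form.

Apply L'Hôpital's rule: differentiate numerator and denominator separately.
  f(x) = x^3   ⇒   f'(x) = 3·x^2
  g(x) = x   ⇒   g'(x) = 1
  lim(x→0) f'(x)/g'(x) = lim(x→0) (3·x^2)/(1)
  = 0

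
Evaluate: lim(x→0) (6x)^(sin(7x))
This is an exponential indeterminate form.

For exponential indeterminate forms, take the natural log:
  Let L = lim(x→0) (6x)^(sin(7x))
  Then ln(L) = lim(x→0) [exponent × ln(base)]
  Evaluate using L'Hôpital or standard limits, then exponentiate.
  L = 1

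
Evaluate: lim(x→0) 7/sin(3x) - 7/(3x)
This is an ∞-∞ indeterminate form.

Combine fractions or rationalize to convert ∞-∞ to 0/0 form:
  lim(x→0) 7/sin(3x) - 7/(3x) = 0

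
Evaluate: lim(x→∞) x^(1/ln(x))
This is an exponential indeterminate form.

For exponential indeterminate forms, take the natural log:
  Let L = lim(x→∞) x^(1/ln(x))
  Then ln(L) = lim(x→∞) [exponent × ln(base)]
  Evaluate using L'Hôpital or standard limits, then exponentiate.
  L = e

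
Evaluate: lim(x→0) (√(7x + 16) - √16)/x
This is a standard limit.

Factor or rationalize the expression:
  lim(x→0) (√(7x + 16) - √16)/x = 7/8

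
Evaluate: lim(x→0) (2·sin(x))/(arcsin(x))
This is a 0/0 indeterminate form.

Apply L'Hôpital's rule: differentiate numerator and denominator separately.
  f(x) = 2·sin(x)   ⇒   f'(x) = 2·cos(x)
  g(x) = asin(x)   ⇒   g'(x) = 1/sqrt(1 - x^2)
  lim(x→0) f'(x)/g'(x) = lim(x→0) (2·cos(x))/(1/sqrt(1 - x^2))
  = 2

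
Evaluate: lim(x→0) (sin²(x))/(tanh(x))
This is a 0/0 indeterminate form.

Apply L'Hôpital's rule: differentiate numerator and denominator separately.
  f(x) = sin(x)^2   ⇒   f'(x) = 2·sin(x)·cos(x)
  g(x) = tanh(x)   ⇒   g'(x) = 1 - tanh(x)^2
  lim(x→0) f'(x)/g'(x) = lim(x→0) (2·sin(x)·cos(x))/(1 - tanh(x)^2)
  = 0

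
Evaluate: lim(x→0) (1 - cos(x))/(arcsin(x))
This is a 0/0 indeterminate form.

Apply L'Hôpital's rule: differentiate numerator and denominator separately.
  f(x) = 1 - cos(x)   ⇒   f'(x) = sin(x)
  g(x) = asin(x)   ⇒   g'(x) = 1/sqrt(1 - x^2)
  lim(x→0) f'(x)/g'(x) = lim(x→0) (sin(x))/(1/sqrt(1 - x^2))
  = 0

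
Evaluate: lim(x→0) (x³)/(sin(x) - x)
This is a 0/0 indeterminate form.

Apply L'Hôpital's rule: differentiate numerator and denominator separately.
  f(x) = x^3   ⇒   f'(x) = 3·x^2
  g(x) = -x + sin(x)   ⇒   g'(x) = cos(x) - 1
  lim(x→0) f'(x)/g'(x) = lim(x→0) (3·x^2)/(cos(x) - 1)
  = -6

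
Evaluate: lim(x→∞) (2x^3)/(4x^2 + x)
This is an ∞/∞ indeterminate form.

Apply L'Hôpital's rule: differentiate numerator and denominator separately.
  f(x) = 2·x^3   ⇒   f'(x) = 6·x^2
  g(x) = 4·x^2 + x   ⇒   g'(x) = 8·x + 1
  lim(x→∞) f'(x)/g'(x) = lim(x→∞) (6·x^2)/(8·x + 1)
  = ∞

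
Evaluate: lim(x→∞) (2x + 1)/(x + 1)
This is an ∞/∞ indeterminate form.

Apply L'Hôpital's rule: differentiate numerator and denominator separately.
  f(x) = 2·x + 1   ⇒   f'(x) = 2
  g(x) = x + 1   ⇒   g'(x) = 1
  lim(x→∞) f'(x)/g'(x) = lim(x→∞) (2)/(1)
  = 2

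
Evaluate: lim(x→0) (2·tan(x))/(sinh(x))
This is a 0/0 indeterminate form.

Apply L'Hôpital's rule: differentiate numerator and denominator separately.
  f(x) = 2·tan(x)   ⇒   f'(x) = 2·tan(x)^2 + 2
  g(x) = sinh(x)   ⇒   g'(x) = cosh(x)
  lim(x→0) f'(x)/g'(x) = lim(x→0) (2·tan(x)^2 + 2)/(cosh(x))
  = 2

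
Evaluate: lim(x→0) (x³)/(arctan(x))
This is a 0/0 indeterminate form.

Apply L'Hôpital's rule: differentiate numerator and denominator separately.
  f(x) = x^3   ⇒   f'(x) = 3·x^2
  g(x) = atan(x)   ⇒   g'(x) = 1/(x^2 + 1)
  lim(x→0) f'(x)/g'(x) = lim(x→0) (3·x^2)/(1/(x^2 + 1))
  = 0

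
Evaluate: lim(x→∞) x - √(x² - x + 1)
This is an ∞-∞ indeterminate form.

Combine fractions or rationalize to convert ∞-∞ to 0/0 form:
  lim(x→∞) x - √(x² - x + 1) = 1/2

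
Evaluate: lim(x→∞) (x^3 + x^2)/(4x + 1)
This is an ∞/∞ indeterminate form.

Apply L'Hôpital's rule: differentiate numerator and denominator separately.
  f(x) = x^3 + x^2   ⇒   f'(x) = 3·x^2 + 2·x
  g(x) = 4·x + 1   ⇒   g'(x) = 4
  lim(x→∞) f'(x)/g'(x) = lim(x→∞) (3·x^2 + 2·x)/(4)
  = ∞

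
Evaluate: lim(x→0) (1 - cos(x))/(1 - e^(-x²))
This is a 0/0 indeterminate form.

Apply L'Hôpital's rule: differentiate numerator and denominator separately.
  f(x) = 1 - cos(x)   ⇒   f'(x) = sin(x)
  g(x) = 1 - e^(-x^2)   ⇒   g'(x) = 2·x·e^(-x^2)
  lim(x→0) f'(x)/g'(x) = lim(x→0) (sin(x))/(2·x·e^(-x^2))
  = 1/2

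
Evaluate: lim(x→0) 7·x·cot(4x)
This is a 0·∞ indeterminate form.

Rewrite 0·∞ as a quotient (0/0 or ∞/∞ form), then apply L'Hôpital's rule:
  lim(x→0) 7·x·cot(4x) = 7/4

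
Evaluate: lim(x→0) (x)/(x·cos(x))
This is a 0/0 indeterminate form.

Apply L'Hôpital's rule: differentiate numerator and denominator separately.
  f(x) = x   ⇒   f'(x) = 1
  g(x) = x·cos(x)   ⇒   g'(x) = -x·sin(x) + cos(x)
  lim(x→0) f'(x)/g'(x) = lim(x→0) (1)/(-x·sin(x) + cos(x))
  = 1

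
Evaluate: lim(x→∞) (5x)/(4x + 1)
This is an ∞/∞ indeterminate form.

Apply L'Hôpital's rule: differentiate numerator and denominator separately.
  f(x) = 5·x   ⇒   f'(x) = 5
  g(x) = 4·x + 1   ⇒   g'(x) = 4
  lim(x→∞) f'(x)/g'(x) = lim(x→∞) (5)/(4)
  = 5/4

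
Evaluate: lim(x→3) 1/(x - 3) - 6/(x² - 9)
This is an ∞-∞ indeterminate form.

Combine fractions or rationalize to convert ∞-∞ to 0/0 form:
  lim(x→3) 1/(x - 3) - 6/(x² - 9) = 1/6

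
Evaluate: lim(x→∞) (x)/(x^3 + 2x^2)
This is an ∞/∞ indeterminate form.

Apply L'Hôpital's rule: differentiate numerator and denominator separately.
  f(x) = x   ⇒   f'(x) = 1
  g(x) = x^3 + 2·x^2   ⇒   g'(x) = 3·x^2 + 4·x
  lim(x→∞) f'(x)/g'(x) = lim(x→∞) (1)/(3·x^2 + 4·x)
  = 0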